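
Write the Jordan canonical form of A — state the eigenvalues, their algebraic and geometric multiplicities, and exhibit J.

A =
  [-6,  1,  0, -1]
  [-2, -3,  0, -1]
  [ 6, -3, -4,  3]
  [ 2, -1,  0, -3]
J_2(-4) ⊕ J_1(-4) ⊕ J_1(-4)

The characteristic polynomial is
  det(x·I − A) = x^4 + 16*x^3 + 96*x^2 + 256*x + 256 = (x + 4)^4

Eigenvalues and multiplicities (the geometric multiplicity of λ is n − rank(A − λI), which equals the number of Jordan blocks for λ):
  λ = -4: algebraic multiplicity = 4, geometric multiplicity = 3

Determining the block sizes for each eigenvalue:
  λ = -4: 3 blocks summing to 4 forces exactly one block of size 2 and the rest size 1 → block sizes [2, 1, 1]

Assembling the blocks gives a Jordan form
J =
  [-4,  1,  0,  0]
  [ 0, -4,  0,  0]
  [ 0,  0, -4,  0]
  [ 0,  0,  0, -4]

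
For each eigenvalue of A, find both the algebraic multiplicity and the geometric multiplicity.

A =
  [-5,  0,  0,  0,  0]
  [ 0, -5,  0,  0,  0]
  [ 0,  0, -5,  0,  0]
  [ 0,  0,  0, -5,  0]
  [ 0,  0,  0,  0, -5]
λ = -5: alg = 5, geom = 5

Step 1 — factor the characteristic polynomial to read off the algebraic multiplicities:
  χ_A(x) = (x + 5)^5

Step 2 — compute geometric multiplicities via the rank-nullity identity g(λ) = n − rank(A − λI):
  rank(A − (-5)·I) = 0, so dim ker(A − (-5)·I) = n − 0 = 5

Summary:
  λ = -5: algebraic multiplicity = 5, geometric multiplicity = 5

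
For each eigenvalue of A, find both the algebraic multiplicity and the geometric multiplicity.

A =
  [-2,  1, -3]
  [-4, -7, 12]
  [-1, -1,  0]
λ = -3: alg = 3, geom = 2

Step 1 — factor the characteristic polynomial to read off the algebraic multiplicities:
  χ_A(x) = (x + 3)^3

Step 2 — compute geometric multiplicities via the rank-nullity identity g(λ) = n − rank(A − λI):
  rank(A − (-3)·I) = 1, so dim ker(A − (-3)·I) = n − 1 = 2

Summary:
  λ = -3: algebraic multiplicity = 3, geometric multiplicity = 2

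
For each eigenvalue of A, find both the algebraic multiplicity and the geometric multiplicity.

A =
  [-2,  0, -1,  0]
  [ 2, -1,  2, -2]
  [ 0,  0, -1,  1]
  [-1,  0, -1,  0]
λ = -1: alg = 4, geom = 2

Step 1 — factor the characteristic polynomial to read off the algebraic multiplicities:
  χ_A(x) = (x + 1)^4

Step 2 — compute geometric multiplicities via the rank-nullity identity g(λ) = n − rank(A − λI):
  rank(A − (-1)·I) = 2, so dim ker(A − (-1)·I) = n − 2 = 2

Summary:
  λ = -1: algebraic multiplicity = 4, geometric multiplicity = 2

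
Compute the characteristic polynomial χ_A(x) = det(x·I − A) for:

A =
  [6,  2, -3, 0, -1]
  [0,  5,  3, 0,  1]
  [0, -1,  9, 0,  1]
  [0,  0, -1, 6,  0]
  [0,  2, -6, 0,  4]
x^5 - 30*x^4 + 360*x^3 - 2160*x^2 + 6480*x - 7776

Expanding det(x·I − A) (e.g. by cofactor expansion or by noting that A is similar to its Jordan form J, which has the same characteristic polynomial as A) gives
  χ_A(x) = x^5 - 30*x^4 + 360*x^3 - 2160*x^2 + 6480*x - 7776
which factors as (x - 6)^5. The eigenvalues (with algebraic multiplicities) are λ = 6 with multiplicity 5.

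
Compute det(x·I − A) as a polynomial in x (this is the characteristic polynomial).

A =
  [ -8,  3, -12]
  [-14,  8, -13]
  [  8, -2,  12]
x^3 - 12*x^2 + 48*x - 64

Expanding det(x·I − A) (e.g. by cofactor expansion or by noting that A is similar to its Jordan form J, which has the same characteristic polynomial as A) gives
  χ_A(x) = x^3 - 12*x^2 + 48*x - 64
which factors as (x - 4)^3. The eigenvalues (with algebraic multiplicities) are λ = 4 with multiplicity 3.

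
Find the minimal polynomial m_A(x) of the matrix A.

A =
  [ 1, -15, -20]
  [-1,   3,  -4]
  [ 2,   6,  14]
x^2 - 12*x + 36

The characteristic polynomial is χ_A(x) = (x - 6)^3, so the eigenvalues are known. The minimal polynomial is
  m_A(x) = Π_λ (x − λ)^{k_λ}
where k_λ is the size of the *largest* Jordan block for λ (equivalently, the smallest k with (A − λI)^k v = 0 for every generalised eigenvector v of λ).

  λ = 6: largest Jordan block has size 2, contributing (x − 6)^2

So m_A(x) = (x - 6)^2 = x^2 - 12*x + 36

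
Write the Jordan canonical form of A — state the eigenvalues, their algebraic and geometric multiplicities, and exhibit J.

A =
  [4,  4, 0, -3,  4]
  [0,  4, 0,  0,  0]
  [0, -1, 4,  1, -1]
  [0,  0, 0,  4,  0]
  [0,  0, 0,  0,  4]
J_2(4) ⊕ J_2(4) ⊕ J_1(4)

The characteristic polynomial is
  det(x·I − A) = x^5 - 20*x^4 + 160*x^3 - 640*x^2 + 1280*x - 1024 = (x - 4)^5

Eigenvalues and multiplicities (the geometric multiplicity of λ is n − rank(A − λI), which equals the number of Jordan blocks for λ):
  λ = 4: algebraic multiplicity = 5, geometric multiplicity = 3

Determining the block sizes for each eigenvalue:
  λ = 4: with am = 5 and gm = 3, the partition is not yet determined (e.g. several partitions of 5 into 3 parts exist). Let N = A − (4)·I. Computing rank(N^1) = 2, rank(N^2) = 0; the number of blocks of size ≥ j is rank(N^{j−1}) − rank(N^j), giving [3, 2]. So we have 2 block(s) of size 2, 1 block(s) of size 1 → block sizes [2, 2, 1]

Assembling the blocks gives a Jordan form
J =
  [4, 1, 0, 0, 0]
  [0, 4, 0, 0, 0]
  [0, 0, 4, 1, 0]
  [0, 0, 0, 4, 0]
  [0, 0, 0, 0, 4]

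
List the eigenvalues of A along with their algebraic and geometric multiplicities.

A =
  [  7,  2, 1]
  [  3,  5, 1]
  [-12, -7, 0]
λ = 4: alg = 3, geom = 1

Step 1 — factor the characteristic polynomial to read off the algebraic multiplicities:
  χ_A(x) = (x - 4)^3

Step 2 — compute geometric multiplicities via the rank-nullity identity g(λ) = n − rank(A − λI):
  rank(A − (4)·I) = 2, so dim ker(A − (4)·I) = n − 2 = 1

Summary:
  λ = 4: algebraic multiplicity = 3, geometric multiplicity = 1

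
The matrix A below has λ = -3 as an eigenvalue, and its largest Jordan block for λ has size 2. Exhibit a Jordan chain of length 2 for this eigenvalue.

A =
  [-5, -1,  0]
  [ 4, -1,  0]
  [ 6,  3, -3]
A Jordan chain for λ = -3 of length 2:
v_1 = (-2, 4, 6)ᵀ
v_2 = (1, 0, 0)ᵀ

Let N = A − (-3)·I. We want v_2 with N^2 v_2 = 0 but N^1 v_2 ≠ 0; then v_{j-1} := N · v_j for j = 2, …, 2.

Pick v_2 = (1, 0, 0)ᵀ.
Then v_1 = N · v_2 = (-2, 4, 6)ᵀ.

Sanity check: (A − (-3)·I) v_1 = (0, 0, 0)ᵀ = 0. ✓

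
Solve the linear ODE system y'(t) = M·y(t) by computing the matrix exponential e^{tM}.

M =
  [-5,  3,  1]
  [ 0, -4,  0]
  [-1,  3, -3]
e^{tM} =
  [-t*exp(-4*t) + exp(-4*t), 3*t*exp(-4*t), t*exp(-4*t)]
  [0, exp(-4*t), 0]
  [-t*exp(-4*t), 3*t*exp(-4*t), t*exp(-4*t) + exp(-4*t)]

Strategy: write M = P · J · P⁻¹ where J is a Jordan canonical form, so e^{tM} = P · e^{tJ} · P⁻¹, and e^{tJ} can be computed block-by-block.

M has Jordan form
J =
  [-4,  1,  0]
  [ 0, -4,  0]
  [ 0,  0, -4]
(up to reordering of blocks).

Per-block formulas:
  For a 1×1 block at λ = -4: exp(t · [-4]) = [e^(-4t)].
  For a 2×2 Jordan block J_2(-4): exp(t · J_2(-4)) = e^(-4t)·(I + t·N), where N is the 2×2 nilpotent shift.

After assembling e^{tJ} and conjugating by P, we get:

e^{tM} =
  [-t*exp(-4*t) + exp(-4*t), 3*t*exp(-4*t), t*exp(-4*t)]
  [0, exp(-4*t), 0]
  [-t*exp(-4*t), 3*t*exp(-4*t), t*exp(-4*t) + exp(-4*t)]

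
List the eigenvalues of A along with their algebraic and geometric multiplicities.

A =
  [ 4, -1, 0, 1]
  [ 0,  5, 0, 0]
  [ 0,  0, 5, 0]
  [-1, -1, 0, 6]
λ = 5: alg = 4, geom = 3

Step 1 — factor the characteristic polynomial to read off the algebraic multiplicities:
  χ_A(x) = (x - 5)^4

Step 2 — compute geometric multiplicities via the rank-nullity identity g(λ) = n − rank(A − λI):
  rank(A − (5)·I) = 1, so dim ker(A − (5)·I) = n − 1 = 3

Summary:
  λ = 5: algebraic multiplicity = 4, geometric multiplicity = 3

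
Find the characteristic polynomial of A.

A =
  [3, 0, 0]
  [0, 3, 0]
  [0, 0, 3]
x^3 - 9*x^2 + 27*x - 27

Expanding det(x·I − A) (e.g. by cofactor expansion or by noting that A is similar to its Jordan form J, which has the same characteristic polynomial as A) gives
  χ_A(x) = x^3 - 9*x^2 + 27*x - 27
which factors as (x - 3)^3. The eigenvalues (with algebraic multiplicities) are λ = 3 with multiplicity 3.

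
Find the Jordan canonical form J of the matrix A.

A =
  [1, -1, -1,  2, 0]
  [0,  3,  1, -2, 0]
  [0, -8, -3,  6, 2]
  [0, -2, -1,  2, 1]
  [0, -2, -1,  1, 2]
J_3(1) ⊕ J_2(1)

The characteristic polynomial is
  det(x·I − A) = x^5 - 5*x^4 + 10*x^3 - 10*x^2 + 5*x - 1 = (x - 1)^5

Eigenvalues and multiplicities (the geometric multiplicity of λ is n − rank(A − λI), which equals the number of Jordan blocks for λ):
  λ = 1: algebraic multiplicity = 5, geometric multiplicity = 2

Determining the block sizes for each eigenvalue:
  λ = 1: with am = 5 and gm = 2, the partition is not yet determined (e.g. several partitions of 5 into 2 parts exist). Let N = A − (1)·I. Computing rank(N^1) = 3, rank(N^2) = 1, rank(N^3) = 0; the number of blocks of size ≥ j is rank(N^{j−1}) − rank(N^j), giving [2, 2, 1]. So we have 1 block(s) of size 3, 1 block(s) of size 2 → block sizes [3, 2]

Assembling the blocks gives a Jordan form
J =
  [1, 1, 0, 0, 0]
  [0, 1, 1, 0, 0]
  [0, 0, 1, 0, 0]
  [0, 0, 0, 1, 1]
  [0, 0, 0, 0, 1]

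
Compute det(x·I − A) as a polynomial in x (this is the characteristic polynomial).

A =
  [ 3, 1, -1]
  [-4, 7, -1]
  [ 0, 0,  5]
x^3 - 15*x^2 + 75*x - 125

Expanding det(x·I − A) (e.g. by cofactor expansion or by noting that A is similar to its Jordan form J, which has the same characteristic polynomial as A) gives
  χ_A(x) = x^3 - 15*x^2 + 75*x - 125
which factors as (x - 5)^3. The eigenvalues (with algebraic multiplicities) are λ = 5 with multiplicity 3.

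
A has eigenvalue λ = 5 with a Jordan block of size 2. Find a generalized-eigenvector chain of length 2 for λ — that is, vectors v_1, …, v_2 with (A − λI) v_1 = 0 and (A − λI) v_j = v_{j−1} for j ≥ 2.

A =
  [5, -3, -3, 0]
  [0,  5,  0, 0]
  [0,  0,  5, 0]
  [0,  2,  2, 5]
A Jordan chain for λ = 5 of length 2:
v_1 = (-3, 0, 0, 2)ᵀ
v_2 = (0, 1, 0, 0)ᵀ

Let N = A − (5)·I. We want v_2 with N^2 v_2 = 0 but N^1 v_2 ≠ 0; then v_{j-1} := N · v_j for j = 2, …, 2.

Pick v_2 = (0, 1, 0, 0)ᵀ.
Then v_1 = N · v_2 = (-3, 0, 0, 2)ᵀ.

Sanity check: (A − (5)·I) v_1 = (0, 0, 0, 0)ᵀ = 0. ✓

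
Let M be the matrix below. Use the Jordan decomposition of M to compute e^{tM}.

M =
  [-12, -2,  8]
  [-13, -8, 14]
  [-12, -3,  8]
e^{tM} =
  [-3*t^2*exp(-4*t) - 8*t*exp(-4*t) + exp(-4*t), -2*t*exp(-4*t), 2*t^2*exp(-4*t) + 8*t*exp(-4*t)]
  [-6*t^2*exp(-4*t) - 13*t*exp(-4*t), -4*t*exp(-4*t) + exp(-4*t), 4*t^2*exp(-4*t) + 14*t*exp(-4*t)]
  [-9*t^2*exp(-4*t)/2 - 12*t*exp(-4*t), -3*t*exp(-4*t), 3*t^2*exp(-4*t) + 12*t*exp(-4*t) + exp(-4*t)]

Strategy: write M = P · J · P⁻¹ where J is a Jordan canonical form, so e^{tM} = P · e^{tJ} · P⁻¹, and e^{tJ} can be computed block-by-block.

M has Jordan form
J =
  [-4,  1,  0]
  [ 0, -4,  1]
  [ 0,  0, -4]
(up to reordering of blocks).

Per-block formulas:
  For a 3×3 Jordan block J_3(-4): exp(t · J_3(-4)) = e^(-4t)·(I + t·N + (t^2/2)·N^2), where N is the 3×3 nilpotent shift.

After assembling e^{tJ} and conjugating by P, we get:

e^{tM} =
  [-3*t^2*exp(-4*t) - 8*t*exp(-4*t) + exp(-4*t), -2*t*exp(-4*t), 2*t^2*exp(-4*t) + 8*t*exp(-4*t)]
  [-6*t^2*exp(-4*t) - 13*t*exp(-4*t), -4*t*exp(-4*t) + exp(-4*t), 4*t^2*exp(-4*t) + 14*t*exp(-4*t)]
  [-9*t^2*exp(-4*t)/2 - 12*t*exp(-4*t), -3*t*exp(-4*t), 3*t^2*exp(-4*t) + 12*t*exp(-4*t) + exp(-4*t)]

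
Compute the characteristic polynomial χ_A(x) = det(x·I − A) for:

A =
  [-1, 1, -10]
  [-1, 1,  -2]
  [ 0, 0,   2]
x^3 - 2*x^2

Expanding det(x·I − A) (e.g. by cofactor expansion or by noting that A is similar to its Jordan form J, which has the same characteristic polynomial as A) gives
  χ_A(x) = x^3 - 2*x^2
which factors as x^2*(x - 2). The eigenvalues (with algebraic multiplicities) are λ = 0 with multiplicity 2, λ = 2 with multiplicity 1.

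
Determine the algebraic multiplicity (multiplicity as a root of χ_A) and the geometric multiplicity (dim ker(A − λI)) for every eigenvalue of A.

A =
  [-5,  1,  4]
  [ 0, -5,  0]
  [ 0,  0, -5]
λ = -5: alg = 3, geom = 2

Step 1 — factor the characteristic polynomial to read off the algebraic multiplicities:
  χ_A(x) = (x + 5)^3

Step 2 — compute geometric multiplicities via the rank-nullity identity g(λ) = n − rank(A − λI):
  rank(A − (-5)·I) = 1, so dim ker(A − (-5)·I) = n − 1 = 2

Summary:
  λ = -5: algebraic multiplicity = 3, geometric multiplicity = 2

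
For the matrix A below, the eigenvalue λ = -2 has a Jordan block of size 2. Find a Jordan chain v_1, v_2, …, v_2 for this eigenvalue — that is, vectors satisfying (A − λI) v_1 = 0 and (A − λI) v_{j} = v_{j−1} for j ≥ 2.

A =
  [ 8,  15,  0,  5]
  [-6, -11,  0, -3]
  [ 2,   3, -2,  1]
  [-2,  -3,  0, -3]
A Jordan chain for λ = -2 of length 2:
v_1 = (10, -6, 2, -2)ᵀ
v_2 = (1, 0, 0, 0)ᵀ

Let N = A − (-2)·I. We want v_2 with N^2 v_2 = 0 but N^1 v_2 ≠ 0; then v_{j-1} := N · v_j for j = 2, …, 2.

Pick v_2 = (1, 0, 0, 0)ᵀ.
Then v_1 = N · v_2 = (10, -6, 2, -2)ᵀ.

Sanity check: (A − (-2)·I) v_1 = (0, 0, 0, 0)ᵀ = 0. ✓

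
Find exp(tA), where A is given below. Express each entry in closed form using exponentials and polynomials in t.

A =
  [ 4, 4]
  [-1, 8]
e^{tA} =
  [-2*t*exp(6*t) + exp(6*t), 4*t*exp(6*t)]
  [-t*exp(6*t), 2*t*exp(6*t) + exp(6*t)]

Strategy: write A = P · J · P⁻¹ where J is a Jordan canonical form, so e^{tA} = P · e^{tJ} · P⁻¹, and e^{tJ} can be computed block-by-block.

A has Jordan form
J =
  [6, 1]
  [0, 6]
(up to reordering of blocks).

Per-block formulas:
  For a 2×2 Jordan block J_2(6): exp(t · J_2(6)) = e^(6t)·(I + t·N), where N is the 2×2 nilpotent shift.

After assembling e^{tJ} and conjugating by P, we get:

e^{tA} =
  [-2*t*exp(6*t) + exp(6*t), 4*t*exp(6*t)]
  [-t*exp(6*t), 2*t*exp(6*t) + exp(6*t)]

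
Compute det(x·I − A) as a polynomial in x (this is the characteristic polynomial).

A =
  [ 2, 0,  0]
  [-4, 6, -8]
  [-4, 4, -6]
x^3 - 2*x^2 - 4*x + 8

Expanding det(x·I − A) (e.g. by cofactor expansion or by noting that A is similar to its Jordan form J, which has the same characteristic polynomial as A) gives
  χ_A(x) = x^3 - 2*x^2 - 4*x + 8
which factors as (x - 2)^2*(x + 2). The eigenvalues (with algebraic multiplicities) are λ = -2 with multiplicity 1, λ = 2 with multiplicity 2.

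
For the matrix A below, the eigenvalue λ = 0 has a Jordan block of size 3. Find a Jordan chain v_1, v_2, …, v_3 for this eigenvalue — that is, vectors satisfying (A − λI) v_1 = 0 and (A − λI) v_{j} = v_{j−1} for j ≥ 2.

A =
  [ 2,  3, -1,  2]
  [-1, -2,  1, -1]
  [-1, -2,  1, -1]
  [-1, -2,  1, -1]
A Jordan chain for λ = 0 of length 3:
v_1 = (-2, 1, 1, 1)ᵀ
v_2 = (3, -2, -2, -2)ᵀ
v_3 = (0, 1, 0, 0)ᵀ

Let N = A − (0)·I. We want v_3 with N^3 v_3 = 0 but N^2 v_3 ≠ 0; then v_{j-1} := N · v_j for j = 3, …, 2.

Pick v_3 = (0, 1, 0, 0)ᵀ.
Then v_2 = N · v_3 = (3, -2, -2, -2)ᵀ.
Then v_1 = N · v_2 = (-2, 1, 1, 1)ᵀ.

Sanity check: (A − (0)·I) v_1 = (0, 0, 0, 0)ᵀ = 0. ✓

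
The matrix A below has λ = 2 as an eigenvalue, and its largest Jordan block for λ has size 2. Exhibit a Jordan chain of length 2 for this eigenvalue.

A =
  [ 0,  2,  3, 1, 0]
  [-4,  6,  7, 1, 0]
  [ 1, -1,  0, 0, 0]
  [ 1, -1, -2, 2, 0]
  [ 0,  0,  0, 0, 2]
A Jordan chain for λ = 2 of length 2:
v_1 = (-2, -4, 1, 1, 0)ᵀ
v_2 = (1, 0, 0, 0, 0)ᵀ

Let N = A − (2)·I. We want v_2 with N^2 v_2 = 0 but N^1 v_2 ≠ 0; then v_{j-1} := N · v_j for j = 2, …, 2.

Pick v_2 = (1, 0, 0, 0, 0)ᵀ.
Then v_1 = N · v_2 = (-2, -4, 1, 1, 0)ᵀ.

Sanity check: (A − (2)·I) v_1 = (0, 0, 0, 0, 0)ᵀ = 0. ✓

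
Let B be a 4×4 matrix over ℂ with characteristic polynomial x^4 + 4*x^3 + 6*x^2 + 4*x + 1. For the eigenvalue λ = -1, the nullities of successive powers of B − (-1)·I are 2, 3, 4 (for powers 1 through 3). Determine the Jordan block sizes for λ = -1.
Block sizes for λ = -1: [3, 1]

From the dimensions of kernels of powers, the number of Jordan blocks of size at least j is d_j − d_{j−1} where d_j = dim ker(N^j) (with d_0 = 0). Computing the differences gives [2, 1, 1].
The number of blocks of size exactly k is (#blocks of size ≥ k) − (#blocks of size ≥ k + 1), so the partition is: 1 block(s) of size 1, 1 block(s) of size 3.
In nonincreasing order the block sizes are [3, 1].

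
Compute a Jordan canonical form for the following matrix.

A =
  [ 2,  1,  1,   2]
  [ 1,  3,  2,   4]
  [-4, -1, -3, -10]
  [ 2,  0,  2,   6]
J_3(2) ⊕ J_1(2)

The characteristic polynomial is
  det(x·I − A) = x^4 - 8*x^3 + 24*x^2 - 32*x + 16 = (x - 2)^4

Eigenvalues and multiplicities (the geometric multiplicity of λ is n − rank(A − λI), which equals the number of Jordan blocks for λ):
  λ = 2: algebraic multiplicity = 4, geometric multiplicity = 2

Determining the block sizes for each eigenvalue:
  λ = 2: with am = 4 and gm = 2, the partition is not yet determined (e.g. several partitions of 4 into 2 parts exist). Let N = A − (2)·I. Computing rank(N^1) = 2, rank(N^2) = 1, rank(N^3) = 0; the number of blocks of size ≥ j is rank(N^{j−1}) − rank(N^j), giving [2, 1, 1]. So we have 1 block(s) of size 3, 1 block(s) of size 1 → block sizes [3, 1]

Assembling the blocks gives a Jordan form
J =
  [2, 1, 0, 0]
  [0, 2, 1, 0]
  [0, 0, 2, 0]
  [0, 0, 0, 2]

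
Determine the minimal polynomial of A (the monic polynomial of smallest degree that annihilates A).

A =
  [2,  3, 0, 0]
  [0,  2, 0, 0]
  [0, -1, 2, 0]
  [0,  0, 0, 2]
x^2 - 4*x + 4

The characteristic polynomial is χ_A(x) = (x - 2)^4, so the eigenvalues are known. The minimal polynomial is
  m_A(x) = Π_λ (x − λ)^{k_λ}
where k_λ is the size of the *largest* Jordan block for λ (equivalently, the smallest k with (A − λI)^k v = 0 for every generalised eigenvector v of λ).

  λ = 2: largest Jordan block has size 2, contributing (x − 2)^2

So m_A(x) = (x - 2)^2 = x^2 - 4*x + 4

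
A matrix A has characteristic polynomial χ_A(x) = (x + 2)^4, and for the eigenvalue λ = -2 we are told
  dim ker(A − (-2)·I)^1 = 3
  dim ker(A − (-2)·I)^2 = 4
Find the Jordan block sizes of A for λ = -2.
Block sizes for λ = -2: [2, 1, 1]

From the dimensions of kernels of powers, the number of Jordan blocks of size at least j is d_j − d_{j−1} where d_j = dim ker(N^j) (with d_0 = 0). Computing the differences gives [3, 1].
The number of blocks of size exactly k is (#blocks of size ≥ k) − (#blocks of size ≥ k + 1), so the partition is: 2 block(s) of size 1, 1 block(s) of size 2.
In nonincreasing order the block sizes are [2, 1, 1].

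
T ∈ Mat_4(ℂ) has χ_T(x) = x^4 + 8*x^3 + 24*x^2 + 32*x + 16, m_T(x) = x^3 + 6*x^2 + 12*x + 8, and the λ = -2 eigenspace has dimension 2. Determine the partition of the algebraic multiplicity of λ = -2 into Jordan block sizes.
Block sizes for λ = -2: [3, 1]

Step 1 — from the characteristic polynomial, algebraic multiplicity of λ = -2 is 4. From dim ker(T − (-2)·I) = 2, there are exactly 2 Jordan blocks for λ = -2.
Step 2 — from the minimal polynomial, the factor (x + 2)^3 tells us the largest block for λ = -2 has size 3.
Step 3 — with total size 4, 2 blocks, and largest block 3, the block sizes (in nonincreasing order) are [3, 1].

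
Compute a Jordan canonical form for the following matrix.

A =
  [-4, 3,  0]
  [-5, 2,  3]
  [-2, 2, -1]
J_3(-1)

The characteristic polynomial is
  det(x·I − A) = x^3 + 3*x^2 + 3*x + 1 = (x + 1)^3

Eigenvalues and multiplicities (the geometric multiplicity of λ is n − rank(A − λI), which equals the number of Jordan blocks for λ):
  λ = -1: algebraic multiplicity = 3, geometric multiplicity = 1

Determining the block sizes for each eigenvalue:
  λ = -1: one block (gm = 1), so the single block has size am = 3 → block sizes [3]

Assembling the blocks gives a Jordan form
J =
  [-1,  1,  0]
  [ 0, -1,  1]
  [ 0,  0, -1]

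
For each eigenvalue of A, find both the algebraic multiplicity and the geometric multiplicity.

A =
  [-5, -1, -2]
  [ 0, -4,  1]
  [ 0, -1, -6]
λ = -5: alg = 3, geom = 1

Step 1 — factor the characteristic polynomial to read off the algebraic multiplicities:
  χ_A(x) = (x + 5)^3

Step 2 — compute geometric multiplicities via the rank-nullity identity g(λ) = n − rank(A − λI):
  rank(A − (-5)·I) = 2, so dim ker(A − (-5)·I) = n − 2 = 1

Summary:
  λ = -5: algebraic multiplicity = 3, geometric multiplicity = 1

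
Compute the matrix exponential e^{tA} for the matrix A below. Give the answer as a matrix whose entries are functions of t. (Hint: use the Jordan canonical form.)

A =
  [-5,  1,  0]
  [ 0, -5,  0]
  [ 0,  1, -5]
e^{tA} =
  [exp(-5*t), t*exp(-5*t), 0]
  [0, exp(-5*t), 0]
  [0, t*exp(-5*t), exp(-5*t)]

Strategy: write A = P · J · P⁻¹ where J is a Jordan canonical form, so e^{tA} = P · e^{tJ} · P⁻¹, and e^{tJ} can be computed block-by-block.

A has Jordan form
J =
  [-5,  1,  0]
  [ 0, -5,  0]
  [ 0,  0, -5]
(up to reordering of blocks).

Per-block formulas:
  For a 1×1 block at λ = -5: exp(t · [-5]) = [e^(-5t)].
  For a 2×2 Jordan block J_2(-5): exp(t · J_2(-5)) = e^(-5t)·(I + t·N), where N is the 2×2 nilpotent shift.

After assembling e^{tJ} and conjugating by P, we get:

e^{tA} =
  [exp(-5*t), t*exp(-5*t), 0]
  [0, exp(-5*t), 0]
  [0, t*exp(-5*t), exp(-5*t)]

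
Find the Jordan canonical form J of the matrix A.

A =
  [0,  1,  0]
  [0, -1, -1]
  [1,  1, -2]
J_3(-1)

The characteristic polynomial is
  det(x·I − A) = x^3 + 3*x^2 + 3*x + 1 = (x + 1)^3

Eigenvalues and multiplicities (the geometric multiplicity of λ is n − rank(A − λI), which equals the number of Jordan blocks for λ):
  λ = -1: algebraic multiplicity = 3, geometric multiplicity = 1

Determining the block sizes for each eigenvalue:
  λ = -1: one block (gm = 1), so the single block has size am = 3 → block sizes [3]

Assembling the blocks gives a Jordan form
J =
  [-1,  1,  0]
  [ 0, -1,  1]
  [ 0,  0, -1]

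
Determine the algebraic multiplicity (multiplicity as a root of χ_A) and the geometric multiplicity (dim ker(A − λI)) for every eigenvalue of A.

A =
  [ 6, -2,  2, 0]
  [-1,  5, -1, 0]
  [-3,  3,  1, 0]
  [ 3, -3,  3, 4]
λ = 4: alg = 4, geom = 3

Step 1 — factor the characteristic polynomial to read off the algebraic multiplicities:
  χ_A(x) = (x - 4)^4

Step 2 — compute geometric multiplicities via the rank-nullity identity g(λ) = n − rank(A − λI):
  rank(A − (4)·I) = 1, so dim ker(A − (4)·I) = n − 1 = 3

Summary:
  λ = 4: algebraic multiplicity = 4, geometric multiplicity = 3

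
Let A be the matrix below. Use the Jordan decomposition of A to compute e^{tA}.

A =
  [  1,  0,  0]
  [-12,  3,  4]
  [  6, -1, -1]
e^{tA} =
  [exp(t), 0, 0]
  [-12*t*exp(t), 2*t*exp(t) + exp(t), 4*t*exp(t)]
  [6*t*exp(t), -t*exp(t), -2*t*exp(t) + exp(t)]

Strategy: write A = P · J · P⁻¹ where J is a Jordan canonical form, so e^{tA} = P · e^{tJ} · P⁻¹, and e^{tJ} can be computed block-by-block.

A has Jordan form
J =
  [1, 1, 0]
  [0, 1, 0]
  [0, 0, 1]
(up to reordering of blocks).

Per-block formulas:
  For a 1×1 block at λ = 1: exp(t · [1]) = [e^(1t)].
  For a 2×2 Jordan block J_2(1): exp(t · J_2(1)) = e^(1t)·(I + t·N), where N is the 2×2 nilpotent shift.

After assembling e^{tJ} and conjugating by P, we get:

e^{tA} =
  [exp(t), 0, 0]
  [-12*t*exp(t), 2*t*exp(t) + exp(t), 4*t*exp(t)]
  [6*t*exp(t), -t*exp(t), -2*t*exp(t) + exp(t)]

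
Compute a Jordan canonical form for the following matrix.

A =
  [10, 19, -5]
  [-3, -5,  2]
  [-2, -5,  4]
J_3(3)

The characteristic polynomial is
  det(x·I − A) = x^3 - 9*x^2 + 27*x - 27 = (x - 3)^3

Eigenvalues and multiplicities (the geometric multiplicity of λ is n − rank(A − λI), which equals the number of Jordan blocks for λ):
  λ = 3: algebraic multiplicity = 3, geometric multiplicity = 1

Determining the block sizes for each eigenvalue:
  λ = 3: one block (gm = 1), so the single block has size am = 3 → block sizes [3]

Assembling the blocks gives a Jordan form
J =
  [3, 1, 0]
  [0, 3, 1]
  [0, 0, 3]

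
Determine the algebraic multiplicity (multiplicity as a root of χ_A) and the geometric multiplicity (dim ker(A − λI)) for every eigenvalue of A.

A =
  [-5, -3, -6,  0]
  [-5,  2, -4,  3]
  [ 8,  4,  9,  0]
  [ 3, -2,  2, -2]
λ = 1: alg = 4, geom = 2

Step 1 — factor the characteristic polynomial to read off the algebraic multiplicities:
  χ_A(x) = (x - 1)^4

Step 2 — compute geometric multiplicities via the rank-nullity identity g(λ) = n − rank(A − λI):
  rank(A − (1)·I) = 2, so dim ker(A − (1)·I) = n − 2 = 2

Summary:
  λ = 1: algebraic multiplicity = 4, geometric multiplicity = 2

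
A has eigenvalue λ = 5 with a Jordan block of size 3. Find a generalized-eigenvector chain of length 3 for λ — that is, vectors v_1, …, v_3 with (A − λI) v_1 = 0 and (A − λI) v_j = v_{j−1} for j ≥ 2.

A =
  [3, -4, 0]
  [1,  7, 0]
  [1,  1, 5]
A Jordan chain for λ = 5 of length 3:
v_1 = (0, 0, -1)ᵀ
v_2 = (-2, 1, 1)ᵀ
v_3 = (1, 0, 0)ᵀ

Let N = A − (5)·I. We want v_3 with N^3 v_3 = 0 but N^2 v_3 ≠ 0; then v_{j-1} := N · v_j for j = 3, …, 2.

Pick v_3 = (1, 0, 0)ᵀ.
Then v_2 = N · v_3 = (-2, 1, 1)ᵀ.
Then v_1 = N · v_2 = (0, 0, -1)ᵀ.

Sanity check: (A − (5)·I) v_1 = (0, 0, 0)ᵀ = 0. ✓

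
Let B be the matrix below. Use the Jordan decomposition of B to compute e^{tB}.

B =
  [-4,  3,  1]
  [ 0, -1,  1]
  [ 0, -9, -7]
e^{tB} =
  [exp(-4*t), 3*t*exp(-4*t), t*exp(-4*t)]
  [0, 3*t*exp(-4*t) + exp(-4*t), t*exp(-4*t)]
  [0, -9*t*exp(-4*t), -3*t*exp(-4*t) + exp(-4*t)]

Strategy: write B = P · J · P⁻¹ where J is a Jordan canonical form, so e^{tB} = P · e^{tJ} · P⁻¹, and e^{tJ} can be computed block-by-block.

B has Jordan form
J =
  [-4,  1,  0]
  [ 0, -4,  0]
  [ 0,  0, -4]
(up to reordering of blocks).

Per-block formulas:
  For a 2×2 Jordan block J_2(-4): exp(t · J_2(-4)) = e^(-4t)·(I + t·N), where N is the 2×2 nilpotent shift.
  For a 1×1 block at λ = -4: exp(t · [-4]) = [e^(-4t)].

After assembling e^{tJ} and conjugating by P, we get:

e^{tB} =
  [exp(-4*t), 3*t*exp(-4*t), t*exp(-4*t)]
  [0, 3*t*exp(-4*t) + exp(-4*t), t*exp(-4*t)]
  [0, -9*t*exp(-4*t), -3*t*exp(-4*t) + exp(-4*t)]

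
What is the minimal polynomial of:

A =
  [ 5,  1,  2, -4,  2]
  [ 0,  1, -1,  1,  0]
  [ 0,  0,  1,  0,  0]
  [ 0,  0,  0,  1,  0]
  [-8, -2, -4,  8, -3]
x^3 - 3*x^2 + 3*x - 1

The characteristic polynomial is χ_A(x) = (x - 1)^5, so the eigenvalues are known. The minimal polynomial is
  m_A(x) = Π_λ (x − λ)^{k_λ}
where k_λ is the size of the *largest* Jordan block for λ (equivalently, the smallest k with (A − λI)^k v = 0 for every generalised eigenvector v of λ).

  λ = 1: largest Jordan block has size 3, contributing (x − 1)^3

So m_A(x) = (x - 1)^3 = x^3 - 3*x^2 + 3*x - 1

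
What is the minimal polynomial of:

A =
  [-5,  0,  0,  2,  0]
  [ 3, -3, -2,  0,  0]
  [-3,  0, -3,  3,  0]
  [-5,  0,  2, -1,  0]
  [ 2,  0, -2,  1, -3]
x^3 + 9*x^2 + 27*x + 27

The characteristic polynomial is χ_A(x) = (x + 3)^5, so the eigenvalues are known. The minimal polynomial is
  m_A(x) = Π_λ (x − λ)^{k_λ}
where k_λ is the size of the *largest* Jordan block for λ (equivalently, the smallest k with (A − λI)^k v = 0 for every generalised eigenvector v of λ).

  λ = -3: largest Jordan block has size 3, contributing (x + 3)^3

So m_A(x) = (x + 3)^3 = x^3 + 9*x^2 + 27*x + 27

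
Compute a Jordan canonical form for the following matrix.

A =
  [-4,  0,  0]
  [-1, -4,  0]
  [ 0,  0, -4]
J_2(-4) ⊕ J_1(-4)

The characteristic polynomial is
  det(x·I − A) = x^3 + 12*x^2 + 48*x + 64 = (x + 4)^3

Eigenvalues and multiplicities (the geometric multiplicity of λ is n − rank(A − λI), which equals the number of Jordan blocks for λ):
  λ = -4: algebraic multiplicity = 3, geometric multiplicity = 2

Determining the block sizes for each eigenvalue:
  λ = -4: 2 blocks summing to 3 forces exactly one block of size 2 and the rest size 1 → block sizes [2, 1]

Assembling the blocks gives a Jordan form
J =
  [-4,  1,  0]
  [ 0, -4,  0]
  [ 0,  0, -4]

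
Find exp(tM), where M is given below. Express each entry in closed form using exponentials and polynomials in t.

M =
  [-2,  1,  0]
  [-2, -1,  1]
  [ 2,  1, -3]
e^{tM} =
  [-t^2*exp(-2*t) + exp(-2*t), t^2*exp(-2*t)/2 + t*exp(-2*t), t^2*exp(-2*t)/2]
  [-2*t*exp(-2*t), t*exp(-2*t) + exp(-2*t), t*exp(-2*t)]
  [-2*t^2*exp(-2*t) + 2*t*exp(-2*t), t^2*exp(-2*t) + t*exp(-2*t), t^2*exp(-2*t) - t*exp(-2*t) + exp(-2*t)]

Strategy: write M = P · J · P⁻¹ where J is a Jordan canonical form, so e^{tM} = P · e^{tJ} · P⁻¹, and e^{tJ} can be computed block-by-block.

M has Jordan form
J =
  [-2,  1,  0]
  [ 0, -2,  1]
  [ 0,  0, -2]
(up to reordering of blocks).

Per-block formulas:
  For a 3×3 Jordan block J_3(-2): exp(t · J_3(-2)) = e^(-2t)·(I + t·N + (t^2/2)·N^2), where N is the 3×3 nilpotent shift.

After assembling e^{tJ} and conjugating by P, we get:

e^{tM} =
  [-t^2*exp(-2*t) + exp(-2*t), t^2*exp(-2*t)/2 + t*exp(-2*t), t^2*exp(-2*t)/2]
  [-2*t*exp(-2*t), t*exp(-2*t) + exp(-2*t), t*exp(-2*t)]
  [-2*t^2*exp(-2*t) + 2*t*exp(-2*t), t^2*exp(-2*t) + t*exp(-2*t), t^2*exp(-2*t) - t*exp(-2*t) + exp(-2*t)]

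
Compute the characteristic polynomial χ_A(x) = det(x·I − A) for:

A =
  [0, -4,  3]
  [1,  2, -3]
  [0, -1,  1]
x^3 - 3*x^2 + 3*x - 1

Expanding det(x·I − A) (e.g. by cofactor expansion or by noting that A is similar to its Jordan form J, which has the same characteristic polynomial as A) gives
  χ_A(x) = x^3 - 3*x^2 + 3*x - 1
which factors as (x - 1)^3. The eigenvalues (with algebraic multiplicities) are λ = 1 with multiplicity 3.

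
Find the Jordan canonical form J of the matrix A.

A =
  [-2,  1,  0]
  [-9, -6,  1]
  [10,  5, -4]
J_3(-4)

The characteristic polynomial is
  det(x·I − A) = x^3 + 12*x^2 + 48*x + 64 = (x + 4)^3

Eigenvalues and multiplicities (the geometric multiplicity of λ is n − rank(A − λI), which equals the number of Jordan blocks for λ):
  λ = -4: algebraic multiplicity = 3, geometric multiplicity = 1

Determining the block sizes for each eigenvalue:
  λ = -4: one block (gm = 1), so the single block has size am = 3 → block sizes [3]

Assembling the blocks gives a Jordan form
J =
  [-4,  1,  0]
  [ 0, -4,  1]
  [ 0,  0, -4]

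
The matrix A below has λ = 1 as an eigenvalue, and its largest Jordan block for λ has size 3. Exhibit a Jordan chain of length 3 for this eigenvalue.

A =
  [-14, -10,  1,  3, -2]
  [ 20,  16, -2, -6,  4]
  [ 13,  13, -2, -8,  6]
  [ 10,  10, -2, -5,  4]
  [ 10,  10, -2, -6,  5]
A Jordan chain for λ = 1 of length 3:
v_1 = (2, -4, -6, -4, -4)ᵀ
v_2 = (5, -10, -13, -10, -10)ᵀ
v_3 = (1, -2, 0, 0, 0)ᵀ

Let N = A − (1)·I. We want v_3 with N^3 v_3 = 0 but N^2 v_3 ≠ 0; then v_{j-1} := N · v_j for j = 3, …, 2.

Pick v_3 = (1, -2, 0, 0, 0)ᵀ.
Then v_2 = N · v_3 = (5, -10, -13, -10, -10)ᵀ.
Then v_1 = N · v_2 = (2, -4, -6, -4, -4)ᵀ.

Sanity check: (A − (1)·I) v_1 = (0, 0, 0, 0, 0)ᵀ = 0. ✓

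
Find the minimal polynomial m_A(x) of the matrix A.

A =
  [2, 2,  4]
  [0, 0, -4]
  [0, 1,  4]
x^2 - 4*x + 4

The characteristic polynomial is χ_A(x) = (x - 2)^3, so the eigenvalues are known. The minimal polynomial is
  m_A(x) = Π_λ (x − λ)^{k_λ}
where k_λ is the size of the *largest* Jordan block for λ (equivalently, the smallest k with (A − λI)^k v = 0 for every generalised eigenvector v of λ).

  λ = 2: largest Jordan block has size 2, contributing (x − 2)^2

So m_A(x) = (x - 2)^2 = x^2 - 4*x + 4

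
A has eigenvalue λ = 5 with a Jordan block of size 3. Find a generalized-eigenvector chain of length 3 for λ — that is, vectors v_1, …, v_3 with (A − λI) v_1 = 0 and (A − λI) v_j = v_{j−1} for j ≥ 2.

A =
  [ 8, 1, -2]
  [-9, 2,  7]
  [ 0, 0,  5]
A Jordan chain for λ = 5 of length 3:
v_1 = (1, -3, 0)ᵀ
v_2 = (-2, 7, 0)ᵀ
v_3 = (0, 0, 1)ᵀ

Let N = A − (5)·I. We want v_3 with N^3 v_3 = 0 but N^2 v_3 ≠ 0; then v_{j-1} := N · v_j for j = 3, …, 2.

Pick v_3 = (0, 0, 1)ᵀ.
Then v_2 = N · v_3 = (-2, 7, 0)ᵀ.
Then v_1 = N · v_2 = (1, -3, 0)ᵀ.

Sanity check: (A − (5)·I) v_1 = (0, 0, 0)ᵀ = 0. ✓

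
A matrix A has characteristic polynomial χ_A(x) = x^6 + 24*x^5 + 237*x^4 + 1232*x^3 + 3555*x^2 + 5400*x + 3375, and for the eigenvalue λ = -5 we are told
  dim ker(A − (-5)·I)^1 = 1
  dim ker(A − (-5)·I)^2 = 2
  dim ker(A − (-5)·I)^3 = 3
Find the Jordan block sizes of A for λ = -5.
Block sizes for λ = -5: [3]

From the dimensions of kernels of powers, the number of Jordan blocks of size at least j is d_j − d_{j−1} where d_j = dim ker(N^j) (with d_0 = 0). Computing the differences gives [1, 1, 1].
The number of blocks of size exactly k is (#blocks of size ≥ k) − (#blocks of size ≥ k + 1), so the partition is: 1 block(s) of size 3.
In nonincreasing order the block sizes are [3].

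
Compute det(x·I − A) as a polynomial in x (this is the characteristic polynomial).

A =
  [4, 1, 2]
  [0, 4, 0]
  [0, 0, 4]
x^3 - 12*x^2 + 48*x - 64

Expanding det(x·I − A) (e.g. by cofactor expansion or by noting that A is similar to its Jordan form J, which has the same characteristic polynomial as A) gives
  χ_A(x) = x^3 - 12*x^2 + 48*x - 64
which factors as (x - 4)^3. The eigenvalues (with algebraic multiplicities) are λ = 4 with multiplicity 3.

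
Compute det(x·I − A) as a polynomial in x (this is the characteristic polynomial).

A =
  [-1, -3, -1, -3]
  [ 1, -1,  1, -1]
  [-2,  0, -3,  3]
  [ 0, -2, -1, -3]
x^4 + 8*x^3 + 24*x^2 + 32*x + 16

Expanding det(x·I − A) (e.g. by cofactor expansion or by noting that A is similar to its Jordan form J, which has the same characteristic polynomial as A) gives
  χ_A(x) = x^4 + 8*x^3 + 24*x^2 + 32*x + 16
which factors as (x + 2)^4. The eigenvalues (with algebraic multiplicities) are λ = -2 with multiplicity 4.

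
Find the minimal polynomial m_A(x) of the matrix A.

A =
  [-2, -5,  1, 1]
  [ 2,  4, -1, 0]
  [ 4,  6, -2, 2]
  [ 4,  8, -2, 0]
x^3

The characteristic polynomial is χ_A(x) = x^4, so the eigenvalues are known. The minimal polynomial is
  m_A(x) = Π_λ (x − λ)^{k_λ}
where k_λ is the size of the *largest* Jordan block for λ (equivalently, the smallest k with (A − λI)^k v = 0 for every generalised eigenvector v of λ).

  λ = 0: largest Jordan block has size 3, contributing (x − 0)^3

So m_A(x) = x^3 = x^3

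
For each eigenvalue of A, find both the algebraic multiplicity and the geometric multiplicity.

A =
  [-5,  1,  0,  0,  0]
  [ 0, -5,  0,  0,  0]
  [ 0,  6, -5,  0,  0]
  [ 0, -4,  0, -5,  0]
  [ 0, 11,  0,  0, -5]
λ = -5: alg = 5, geom = 4

Step 1 — factor the characteristic polynomial to read off the algebraic multiplicities:
  χ_A(x) = (x + 5)^5

Step 2 — compute geometric multiplicities via the rank-nullity identity g(λ) = n − rank(A − λI):
  rank(A − (-5)·I) = 1, so dim ker(A − (-5)·I) = n − 1 = 4

Summary:
  λ = -5: algebraic multiplicity = 5, geometric multiplicity = 4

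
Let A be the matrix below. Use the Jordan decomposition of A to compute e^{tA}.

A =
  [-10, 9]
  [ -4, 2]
e^{tA} =
  [-6*t*exp(-4*t) + exp(-4*t), 9*t*exp(-4*t)]
  [-4*t*exp(-4*t), 6*t*exp(-4*t) + exp(-4*t)]

Strategy: write A = P · J · P⁻¹ where J is a Jordan canonical form, so e^{tA} = P · e^{tJ} · P⁻¹, and e^{tJ} can be computed block-by-block.

A has Jordan form
J =
  [-4,  1]
  [ 0, -4]
(up to reordering of blocks).

Per-block formulas:
  For a 2×2 Jordan block J_2(-4): exp(t · J_2(-4)) = e^(-4t)·(I + t·N), where N is the 2×2 nilpotent shift.

After assembling e^{tJ} and conjugating by P, we get:

e^{tA} =
  [-6*t*exp(-4*t) + exp(-4*t), 9*t*exp(-4*t)]
  [-4*t*exp(-4*t), 6*t*exp(-4*t) + exp(-4*t)]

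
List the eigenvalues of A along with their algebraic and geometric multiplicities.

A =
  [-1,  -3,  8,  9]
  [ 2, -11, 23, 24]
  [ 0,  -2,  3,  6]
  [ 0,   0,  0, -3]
λ = -3: alg = 4, geom = 2

Step 1 — factor the characteristic polynomial to read off the algebraic multiplicities:
  χ_A(x) = (x + 3)^4

Step 2 — compute geometric multiplicities via the rank-nullity identity g(λ) = n − rank(A − λI):
  rank(A − (-3)·I) = 2, so dim ker(A − (-3)·I) = n − 2 = 2

Summary:
  λ = -3: algebraic multiplicity = 4, geometric multiplicity = 2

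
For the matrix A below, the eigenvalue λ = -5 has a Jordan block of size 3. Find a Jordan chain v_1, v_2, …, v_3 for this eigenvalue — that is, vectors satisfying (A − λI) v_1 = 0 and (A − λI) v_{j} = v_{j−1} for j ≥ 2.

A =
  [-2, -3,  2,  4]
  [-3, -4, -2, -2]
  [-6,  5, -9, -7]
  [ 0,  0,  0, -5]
A Jordan chain for λ = -5 of length 3:
v_1 = (6, 0, -9, 0)ᵀ
v_2 = (3, -3, -6, 0)ᵀ
v_3 = (1, 0, 0, 0)ᵀ

Let N = A − (-5)·I. We want v_3 with N^3 v_3 = 0 but N^2 v_3 ≠ 0; then v_{j-1} := N · v_j for j = 3, …, 2.

Pick v_3 = (1, 0, 0, 0)ᵀ.
Then v_2 = N · v_3 = (3, -3, -6, 0)ᵀ.
Then v_1 = N · v_2 = (6, 0, -9, 0)ᵀ.

Sanity check: (A − (-5)·I) v_1 = (0, 0, 0, 0)ᵀ = 0. ✓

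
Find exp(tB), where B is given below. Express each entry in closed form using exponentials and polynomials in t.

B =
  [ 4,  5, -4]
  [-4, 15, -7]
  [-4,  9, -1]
e^{tB} =
  [-2*t*exp(6*t) + exp(6*t), -t^2*exp(6*t)/2 + 5*t*exp(6*t), t^2*exp(6*t)/2 - 4*t*exp(6*t)]
  [-4*t*exp(6*t), -t^2*exp(6*t) + 9*t*exp(6*t) + exp(6*t), t^2*exp(6*t) - 7*t*exp(6*t)]
  [-4*t*exp(6*t), -t^2*exp(6*t) + 9*t*exp(6*t), t^2*exp(6*t) - 7*t*exp(6*t) + exp(6*t)]

Strategy: write B = P · J · P⁻¹ where J is a Jordan canonical form, so e^{tB} = P · e^{tJ} · P⁻¹, and e^{tJ} can be computed block-by-block.

B has Jordan form
J =
  [6, 1, 0]
  [0, 6, 1]
  [0, 0, 6]
(up to reordering of blocks).

Per-block formulas:
  For a 3×3 Jordan block J_3(6): exp(t · J_3(6)) = e^(6t)·(I + t·N + (t^2/2)·N^2), where N is the 3×3 nilpotent shift.

After assembling e^{tJ} and conjugating by P, we get:

e^{tB} =
  [-2*t*exp(6*t) + exp(6*t), -t^2*exp(6*t)/2 + 5*t*exp(6*t), t^2*exp(6*t)/2 - 4*t*exp(6*t)]
  [-4*t*exp(6*t), -t^2*exp(6*t) + 9*t*exp(6*t) + exp(6*t), t^2*exp(6*t) - 7*t*exp(6*t)]
  [-4*t*exp(6*t), -t^2*exp(6*t) + 9*t*exp(6*t), t^2*exp(6*t) - 7*t*exp(6*t) + exp(6*t)]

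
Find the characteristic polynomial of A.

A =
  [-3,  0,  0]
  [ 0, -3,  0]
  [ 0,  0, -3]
x^3 + 9*x^2 + 27*x + 27

Expanding det(x·I − A) (e.g. by cofactor expansion or by noting that A is similar to its Jordan form J, which has the same characteristic polynomial as A) gives
  χ_A(x) = x^3 + 9*x^2 + 27*x + 27
which factors as (x + 3)^3. The eigenvalues (with algebraic multiplicities) are λ = -3 with multiplicity 3.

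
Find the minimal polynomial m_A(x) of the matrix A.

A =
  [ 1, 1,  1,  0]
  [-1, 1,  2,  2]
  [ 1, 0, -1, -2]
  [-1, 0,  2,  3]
x^3 - 3*x^2 + 3*x - 1

The characteristic polynomial is χ_A(x) = (x - 1)^4, so the eigenvalues are known. The minimal polynomial is
  m_A(x) = Π_λ (x − λ)^{k_λ}
where k_λ is the size of the *largest* Jordan block for λ (equivalently, the smallest k with (A − λI)^k v = 0 for every generalised eigenvector v of λ).

  λ = 1: largest Jordan block has size 3, contributing (x − 1)^3

So m_A(x) = (x - 1)^3 = x^3 - 3*x^2 + 3*x - 1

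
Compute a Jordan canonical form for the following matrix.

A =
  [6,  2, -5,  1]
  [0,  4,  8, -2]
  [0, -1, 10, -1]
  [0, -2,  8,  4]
J_3(6) ⊕ J_1(6)

The characteristic polynomial is
  det(x·I − A) = x^4 - 24*x^3 + 216*x^2 - 864*x + 1296 = (x - 6)^4

Eigenvalues and multiplicities (the geometric multiplicity of λ is n − rank(A − λI), which equals the number of Jordan blocks for λ):
  λ = 6: algebraic multiplicity = 4, geometric multiplicity = 2

Determining the block sizes for each eigenvalue:
  λ = 6: with am = 4 and gm = 2, the partition is not yet determined (e.g. several partitions of 4 into 2 parts exist). Let N = A − (6)·I. Computing rank(N^1) = 2, rank(N^2) = 1, rank(N^3) = 0; the number of blocks of size ≥ j is rank(N^{j−1}) − rank(N^j), giving [2, 1, 1]. So we have 1 block(s) of size 3, 1 block(s) of size 1 → block sizes [3, 1]

Assembling the blocks gives a Jordan form
J =
  [6, 1, 0, 0]
  [0, 6, 1, 0]
  [0, 0, 6, 0]
  [0, 0, 0, 6]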